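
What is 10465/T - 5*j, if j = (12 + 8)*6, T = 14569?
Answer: -8730935/14569 ≈ -599.28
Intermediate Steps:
j = 120 (j = 20*6 = 120)
10465/T - 5*j = 10465/14569 - 5*120 = 10465*(1/14569) - 600 = 10465/14569 - 600 = -8730935/14569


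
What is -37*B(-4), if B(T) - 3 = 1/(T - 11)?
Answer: -1628/15 ≈ -108.53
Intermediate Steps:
B(T) = 3 + 1/(-11 + T) (B(T) = 3 + 1/(T - 11) = 3 + 1/(-11 + T))
-37*B(-4) = -37*(-32 + 3*(-4))/(-11 - 4) = -37*(-32 - 12)/(-15) = -(-37)*(-44)/15 = -37*44/15 = -1628/15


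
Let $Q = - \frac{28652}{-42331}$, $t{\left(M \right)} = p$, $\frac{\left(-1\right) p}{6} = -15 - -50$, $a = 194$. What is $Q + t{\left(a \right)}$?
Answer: $- \frac{8860858}{42331} \approx -209.32$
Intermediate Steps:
$p = -210$ ($p = - 6 \left(-15 - -50\right) = - 6 \left(-15 + 50\right) = \left(-6\right) 35 = -210$)
$t{\left(M \right)} = -210$
$Q = \frac{28652}{42331}$ ($Q = \left(-28652\right) \left(- \frac{1}{42331}\right) = \frac{28652}{42331} \approx 0.67686$)
$Q + t{\left(a \right)} = \frac{28652}{42331} - 210 = - \frac{8860858}{42331}$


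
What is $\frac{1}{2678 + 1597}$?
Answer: $\frac{1}{4275} \approx 0.00023392$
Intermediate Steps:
$\frac{1}{2678 + 1597} = \frac{1}{4275}$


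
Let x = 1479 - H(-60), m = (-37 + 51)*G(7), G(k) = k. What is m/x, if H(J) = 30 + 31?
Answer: 49/709 ≈ 0.069111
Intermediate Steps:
H(J) = 61
m = 98 (m = (-37 + 51)*7 = 14*7 = 98)
x = 1418 (x = 1479 - 1*61 = 1479 - 61 = 1418)
m/x = 98/1418 = 98*(1/1418) = 49/709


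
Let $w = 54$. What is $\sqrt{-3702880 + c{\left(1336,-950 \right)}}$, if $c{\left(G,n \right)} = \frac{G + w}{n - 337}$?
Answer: $\frac{5 i \sqrt{27259277474}}{429} \approx 1924.3 i$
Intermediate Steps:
$c{\left(G,n \right)} = \frac{54 + G}{-337 + n}$ ($c{\left(G,n \right)} = \frac{G + 54}{n - 337} = \frac{54 + G}{-337 + n}$)
$\sqrt{-3702880 + c{\left(1336,-950 \right)}} = \sqrt{-3702880 + \frac{54 + 1336}{-337 - 950}} = \sqrt{-3702880 + \frac{1}{-1287} \cdot 1390} = \sqrt{-3702880 - \frac{1390}{1287}} = \sqrt{- \frac{4765607950}{1287}} = \frac{5 i \sqrt{27259277474}}{429}$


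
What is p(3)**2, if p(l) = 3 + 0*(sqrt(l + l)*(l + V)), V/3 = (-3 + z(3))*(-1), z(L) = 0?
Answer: 9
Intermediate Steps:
V = 9 (V = 3*((-3 + 0)*(-1)) = 3*(-3*(-1)) = 3*3 = 9)
p(l) = 3 (p(l) = 3 + 0*(sqrt(l + l)*(l + 9)) = 3 + 0*(sqrt(2*l)*(9 + l)) = 3 + 0*((sqrt(2)*sqrt(l))*(9 + l)) = 3 + 0*(sqrt(2)*sqrt(l)*(9 + l)) = 3 + 0 = 3)
p(3)**2 = 3**2 = 9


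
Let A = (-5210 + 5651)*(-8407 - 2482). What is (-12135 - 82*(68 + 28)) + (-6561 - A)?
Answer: 4775481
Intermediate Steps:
A = -4802049 (A = 441*(-10889) = -4802049)
(-12135 - 82*(68 + 28)) + (-6561 - A) = (-12135 - 82*(68 + 28)) + (-6561 - 1*(-4802049)) = (-12135 - 82*96) + (-6561 + 4802049) = (-12135 - 7872) + 4795488 = -20007 + 4795488 = 4775481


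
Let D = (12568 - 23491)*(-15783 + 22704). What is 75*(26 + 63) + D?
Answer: -75591408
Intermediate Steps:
D = -75598083 (D = -10923*6921 = -75598083)
75*(26 + 63) + D = 75*(26 + 63) - 75598083 = 75*89 - 75598083 = 6675 - 75598083 = -75591408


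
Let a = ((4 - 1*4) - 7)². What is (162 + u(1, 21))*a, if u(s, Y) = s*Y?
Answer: 8967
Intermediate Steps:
u(s, Y) = Y*s
a = 49 (a = ((4 - 4) - 7)² = (0 - 7)² = (-7)² = 49)
(162 + u(1, 21))*a = (162 + 21*1)*49 = (162 + 21)*49 = 183*49 = 8967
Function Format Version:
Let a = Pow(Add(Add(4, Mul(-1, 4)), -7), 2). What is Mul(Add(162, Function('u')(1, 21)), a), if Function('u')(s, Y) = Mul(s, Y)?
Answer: 8967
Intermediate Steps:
Function('u')(s, Y) = Mul(Y, s)
a = 49 (a = Pow(Add(Add(4, -4), -7), 2) = Pow(Add(0, -7), 2) = Pow(-7, 2) = 49)
Mul(Add(162, Function('u')(1, 21)), a) = Mul(Add(162, Mul(21, 1)), 49) = Mul(Add(162, 21), 49) = Mul(183, 49) = 8967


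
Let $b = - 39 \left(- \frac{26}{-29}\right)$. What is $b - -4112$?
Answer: $\frac{118234}{29} \approx 4077.0$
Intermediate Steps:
$b = - \frac{1014}{29}$ ($b = - 39 \left(\left(-26\right) \left(- \frac{1}{29}\right)\right) = \left(-39\right) \frac{26}{29} = - \frac{1014}{29} \approx -34.966$)
$b - -4112 = - \frac{1014}{29} - -4112 = - \frac{1014}{29} + 4112 = \frac{118234}{29}$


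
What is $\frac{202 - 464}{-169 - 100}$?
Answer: $\frac{262}{269} \approx 0.97398$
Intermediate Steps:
$\frac{202 - 464}{-169 - 100} = - \frac{262}{-269} = \left(-262\right) \left(- \frac{1}{269}\right) = \frac{262}{269}$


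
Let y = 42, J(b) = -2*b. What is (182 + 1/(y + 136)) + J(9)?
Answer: 29193/178 ≈ 164.01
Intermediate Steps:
(182 + 1/(y + 136)) + J(9) = (182 + 1/(42 + 136)) - 2*9 = (182 + 1/178) - 18 = 32397/178 - 18 = 29193/178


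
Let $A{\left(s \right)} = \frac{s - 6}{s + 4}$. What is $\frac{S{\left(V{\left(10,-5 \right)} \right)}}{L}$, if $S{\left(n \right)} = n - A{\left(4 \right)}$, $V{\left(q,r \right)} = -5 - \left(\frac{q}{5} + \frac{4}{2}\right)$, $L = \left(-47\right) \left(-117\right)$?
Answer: $- \frac{35}{21996} \approx -0.0015912$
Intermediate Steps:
$A{\left(s \right)} = \frac{-6 + s}{4 + s}$
$L = 5499$
$V{\left(q,r \right)} = -7 - \frac{q}{5}$ ($V{\left(q,r \right)} = -5 - \left(q \frac{1}{5} + 4 \cdot \frac{1}{2}\right) = -5 - \left(\frac{q}{5} + 2\right) = -5 - \left(2 + \frac{q}{5}\right) = -7 - \frac{q}{5}$)
$S{\left(n \right)} = \frac{1}{4} + n$ ($S{\left(n \right)} = n - \frac{-6 + 4}{4 + 4} = n - \frac{1}{8} \left(-2\right) = n - - \frac{1}{4} = n + \frac{1}{4} = \frac{1}{4} + n$)
$\frac{S{\left(V{\left(10,-5 \right)} \right)}}{L} = \frac{\frac{1}{4} - 9}{5499} = \left(\frac{1}{4} - 9\right) \frac{1}{5499} = \left(- \frac{35}{4}\right) \frac{1}{5499} = - \frac{35}{21996}$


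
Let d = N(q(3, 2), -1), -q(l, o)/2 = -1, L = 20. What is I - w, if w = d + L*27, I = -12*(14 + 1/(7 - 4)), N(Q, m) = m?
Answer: -711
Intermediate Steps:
q(l, o) = 2 (q(l, o) = -2*(-1) = 2)
d = -1
I = -172 (I = -12*(14 + 1/3) = -12*(14 + ⅓) = -12*43/3 = -172)
w = 539 (w = -1 + 20*27 = -1 + 540 = 539)
I - w = -172 - 1*539 = -172 - 539 = -711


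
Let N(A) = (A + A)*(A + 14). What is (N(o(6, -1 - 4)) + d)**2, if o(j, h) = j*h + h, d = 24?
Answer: 2232036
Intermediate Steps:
o(j, h) = h + h*j (o(j, h) = h*j + h = h + h*j)
N(A) = 2*A*(14 + A) (N(A) = (2*A)*(14 + A) = 2*A*(14 + A))
(N(o(6, -1 - 4)) + d)**2 = (2*((-1 - 4)*(1 + 6))*(14 + (-1 - 4)*(1 + 6)) + 24)**2 = (2*(-5*7)*(14 - 5*7) + 24)**2 = (2*(-35)*(14 - 35) + 24)**2 = (2*(-35)*(-21) + 24)**2 = (1470 + 24)**2 = 1494**2 = 2232036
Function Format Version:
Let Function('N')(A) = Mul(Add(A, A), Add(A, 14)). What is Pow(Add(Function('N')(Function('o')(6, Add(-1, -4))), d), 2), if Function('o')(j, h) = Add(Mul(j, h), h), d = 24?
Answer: 2232036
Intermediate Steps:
Function('o')(j, h) = Add(h, Mul(h, j)) (Function('o')(j, h) = Add(Mul(h, j), h) = Add(h, Mul(h, j)))
Function('N')(A) = Mul(2, A, Add(14, A)) (Function('N')(A) = Mul(Mul(2, A), Add(14, A)) = Mul(2, A, Add(14, A)))
Pow(Add(Function('N')(Function('o')(6, Add(-1, -4))), d), 2) = Pow(Add(Mul(2, Mul(Add(-1, -4), Add(1, 6)), Add(14, Mul(Add(-1, -4), Add(1, 6)))), 24), 2) = Pow(Add(Mul(2, Mul(-5, 7), Add(14, Mul(-5, 7))), 24), 2) = Pow(Add(Mul(2, -35, Add(14, -35)), 24), 2) = Pow(Add(Mul(2, -35, -21), 24), 2) = Pow(Add(1470, 24), 2) = Pow(1494, 2) = 2232036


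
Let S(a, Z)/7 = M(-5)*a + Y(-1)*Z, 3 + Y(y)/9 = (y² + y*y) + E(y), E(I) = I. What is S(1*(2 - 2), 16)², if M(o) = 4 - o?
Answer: 4064256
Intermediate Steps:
Y(y) = -27 + 9*y + 18*y² (Y(y) = -27 + 9*((y² + y*y) + y) = -27 + 9*((y² + y²) + y) = -27 + 9*(2*y² + y) = -27 + 9*(y + 2*y²) = -27 + (9*y + 18*y²) = -27 + 9*y + 18*y²)
S(a, Z) = -126*Z + 63*a (S(a, Z) = 7*((4 - 1*(-5))*a + (-27 + 9*(-1) + 18*(-1)²)*Z) = 7*((4 + 5)*a + (-27 - 9 + 18*1)*Z) = 7*(9*a + (-27 - 9 + 18)*Z) = 7*(9*a - 18*Z) = 7*(-18*Z + 9*a) = -126*Z + 63*a)
S(1*(2 - 2), 16)² = (-126*16 + 63*(1*(2 - 2)))² = (-2016 + 63*(1*0))² = (-2016 + 63*0)² = (-2016 + 0)² = (-2016)² = 4064256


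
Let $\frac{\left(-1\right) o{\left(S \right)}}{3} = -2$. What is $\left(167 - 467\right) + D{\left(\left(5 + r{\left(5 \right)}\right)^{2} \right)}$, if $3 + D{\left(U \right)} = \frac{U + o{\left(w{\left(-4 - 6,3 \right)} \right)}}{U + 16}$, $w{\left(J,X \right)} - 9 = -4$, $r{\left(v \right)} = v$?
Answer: $- \frac{17521}{58} \approx -302.09$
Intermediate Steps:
$w{\left(J,X \right)} = 5$ ($w{\left(J,X \right)} = 9 - 4 = 5$)
$o{\left(S \right)} = 6$ ($o{\left(S \right)} = \left(-3\right) \left(-2\right) = 6$)
$D{\left(U \right)} = -3 + \frac{6 + U}{16 + U}$ ($D{\left(U \right)} = -3 + \frac{U + 6}{U + 16} = -3 + \frac{6 + U}{16 + U}$)
$\left(167 - 467\right) + D{\left(\left(5 + r{\left(5 \right)}\right)^{2} \right)} = \left(167 - 467\right) + \frac{2 \left(-21 - \left(5 + 5\right)^{2}\right)}{16 + \left(5 + 5\right)^{2}} = -300 + \frac{2 \left(-21 - 10^{2}\right)}{16 + 10^{2}} = -300 + \frac{2 \left(-21 - 100\right)}{16 + 100} = -300 + \frac{2 \left(-21 - 100\right)}{116} = -300 + 2 \cdot \frac{1}{116} \left(-121\right) = -300 - \frac{121}{58} = - \frac{17521}{58}$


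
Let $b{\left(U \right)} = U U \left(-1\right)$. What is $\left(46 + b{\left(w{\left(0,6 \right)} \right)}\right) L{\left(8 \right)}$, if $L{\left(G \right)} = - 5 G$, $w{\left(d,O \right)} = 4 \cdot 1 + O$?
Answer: $2160$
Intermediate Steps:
$w{\left(d,O \right)} = 4 + O$
$b{\left(U \right)} = - U^{2}$ ($b{\left(U \right)} = U^{2} \left(-1\right) = - U^{2}$)
$\left(46 + b{\left(w{\left(0,6 \right)} \right)}\right) L{\left(8 \right)} = \left(46 - \left(4 + 6\right)^{2}\right) \left(\left(-5\right) 8\right) = \left(46 - 10^{2}\right) \left(-40\right) = \left(46 - 100\right) \left(-40\right) = \left(-54\right) \left(-40\right) = 2160$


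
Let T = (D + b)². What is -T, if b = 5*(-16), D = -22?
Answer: -10404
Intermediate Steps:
b = -80
T = 10404 (T = (-22 - 80)² = (-102)² = 10404)
-T = -1*10404 = -10404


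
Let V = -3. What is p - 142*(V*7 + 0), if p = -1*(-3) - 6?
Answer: 2979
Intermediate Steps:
p = -3 (p = 3 - 6 = -3)
p - 142*(V*7 + 0) = -3 - 142*(-3*7 + 0) = -3 - 142*(-21 + 0) = -3 - 142*(-21) = -3 + 2982 = 2979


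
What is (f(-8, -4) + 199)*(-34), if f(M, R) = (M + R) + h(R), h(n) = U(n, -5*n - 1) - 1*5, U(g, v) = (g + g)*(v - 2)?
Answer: -1564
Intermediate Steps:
U(g, v) = 2*g*(-2 + v) (U(g, v) = (2*g)*(-2 + v) = 2*g*(-2 + v))
h(n) = -5 + 2*n*(-3 - 5*n) (h(n) = 2*n*(-2 + (-5*n - 1)) - 1*5 = 2*n*(-2 + (-1 - 5*n)) - 5 = 2*n*(-3 - 5*n) - 5 = -5 + 2*n*(-3 - 5*n))
f(M, R) = -5 + M + R - 2*R*(3 + 5*R) (f(M, R) = (M + R) + (-5 - 2*R*(3 + 5*R)) = -5 + M + R - 2*R*(3 + 5*R))
(f(-8, -4) + 199)*(-34) = ((-5 - 8 - 10*(-4)² - 5*(-4)) + 199)*(-34) = ((-5 - 8 - 10*16 + 20) + 199)*(-34) = ((-5 - 8 - 160 + 20) + 199)*(-34) = (-153 + 199)*(-34) = 46*(-34) = -1564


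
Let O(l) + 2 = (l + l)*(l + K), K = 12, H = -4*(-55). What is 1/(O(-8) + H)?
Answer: 1/154 ≈ 0.0064935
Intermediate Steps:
H = 220
O(l) = -2 + 2*l*(12 + l) (O(l) = -2 + (l + l)*(l + 12) = -2 + (2*l)*(12 + l) = -2 + 2*l*(12 + l))
1/(O(-8) + H) = 1/((-2 + 2*(-8)² + 24*(-8)) + 220) = 1/((-2 + 2*64 - 192) + 220) = 1/((-2 + 128 - 192) + 220) = 1/(-66 + 220) = 1/154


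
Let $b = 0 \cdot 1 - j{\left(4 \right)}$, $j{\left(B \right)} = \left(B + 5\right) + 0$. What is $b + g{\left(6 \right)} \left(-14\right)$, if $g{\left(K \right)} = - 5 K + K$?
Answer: $327$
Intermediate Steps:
$j{\left(B \right)} = 5 + B$ ($j{\left(B \right)} = \left(5 + B\right) + 0 = 5 + B$)
$b = -9$ ($b = 0 \cdot 1 - \left(5 + 4\right) = 0 - 9 = -9$)
$g{\left(K \right)} = - 4 K$
$b + g{\left(6 \right)} \left(-14\right) = -9 + \left(-4\right) 6 \left(-14\right) = -9 - -336 = -9 + 336 = 327$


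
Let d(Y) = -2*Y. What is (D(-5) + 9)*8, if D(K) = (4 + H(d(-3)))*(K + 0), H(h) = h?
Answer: -328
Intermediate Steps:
D(K) = 10*K (D(K) = (4 - 2*(-3))*(K + 0) = (4 + 6)*K = 10*K)
(D(-5) + 9)*8 = (10*(-5) + 9)*8 = (-50 + 9)*8 = -41*8 = -328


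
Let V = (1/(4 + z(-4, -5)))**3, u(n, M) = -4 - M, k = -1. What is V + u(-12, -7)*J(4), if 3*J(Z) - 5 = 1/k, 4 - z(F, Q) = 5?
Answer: 109/27 ≈ 4.0370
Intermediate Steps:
z(F, Q) = -1 (z(F, Q) = 4 - 1*5 = 4 - 5 = -1)
J(Z) = 4/3 (J(Z) = 5/3 + (1/3)/(-1) = 5/3 + (1/3)*(-1) = 5/3 - 1/3 = 4/3)
V = 1/27 (V = (1/(4 - 1))**3 = (1/3)**3 = 1/27 ≈ 0.037037)
V + u(-12, -7)*J(4) = 1/27 + (-4 - 1*(-7))*(4/3) = 1/27 + (-4 + 7)*(4/3) = 1/27 + 3*(4/3) = 1/27 + 4 = 109/27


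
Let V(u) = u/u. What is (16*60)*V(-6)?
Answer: 960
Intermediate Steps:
V(u) = 1
(16*60)*V(-6) = (16*60)*1 = 960*1 = 960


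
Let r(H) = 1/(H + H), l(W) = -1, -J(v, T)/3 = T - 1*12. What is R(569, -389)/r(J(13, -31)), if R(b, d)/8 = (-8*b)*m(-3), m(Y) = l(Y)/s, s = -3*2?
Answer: -1565888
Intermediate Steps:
J(v, T) = 36 - 3*T (J(v, T) = -3*(T - 1*12) = -3*(T - 12) = -3*(-12 + T) = 36 - 3*T)
s = -6
m(Y) = 1/6 (m(Y) = -1/(-6) = -1*(-1/6) = 1/6)
r(H) = 1/(2*H)
R(b, d) = -32*b/3 (R(b, d) = 8*(-8*b*(1/6)) = 8*(-4*b/3) = -32*b/3)
R(569, -389)/r(J(13, -31)) = (-32/3*569)/((1/(2*(36 - 3*(-31))))) = -18208/(3*(1/(2*(36 + 93)))) = -18208/(3*((1/2)/129)) = -18208/(3*((1/2)*(1/129))) = -18208/(3*1/258) = -18208/3*258 = -1565888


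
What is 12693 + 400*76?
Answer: 43093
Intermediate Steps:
12693 + 400*76 = 12693 + 30400 = 43093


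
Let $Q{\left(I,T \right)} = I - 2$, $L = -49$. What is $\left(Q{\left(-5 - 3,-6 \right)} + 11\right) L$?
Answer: $-49$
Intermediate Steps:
$Q{\left(I,T \right)} = -2 + I$
$\left(Q{\left(-5 - 3,-6 \right)} + 11\right) L = \left(\left(-2 - 8\right) + 11\right) \left(-49\right) = \left(-10 + 11\right) \left(-49\right) = 1 \left(-49\right) = -49$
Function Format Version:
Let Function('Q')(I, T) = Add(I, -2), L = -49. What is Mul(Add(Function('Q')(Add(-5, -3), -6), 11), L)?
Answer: -49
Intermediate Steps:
Function('Q')(I, T) = Add(-2, I)
Mul(Add(Function('Q')(Add(-5, -3), -6), 11), L) = Mul(Add(Add(-2, Add(-5, -3)), 11), -49) = Mul(Add(Add(-2, -8), 11), -49) = Mul(Add(-10, 11), -49) = Mul(1, -49) = -49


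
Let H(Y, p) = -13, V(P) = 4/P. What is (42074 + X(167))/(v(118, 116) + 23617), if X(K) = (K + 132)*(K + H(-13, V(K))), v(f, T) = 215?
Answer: 11015/2979 ≈ 3.6975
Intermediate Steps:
X(K) = (-13 + K)*(132 + K) (X(K) = (K + 132)*(K - 13) = (132 + K)*(-13 + K) = (-13 + K)*(132 + K))
(42074 + X(167))/(v(118, 116) + 23617) = (42074 + (-1716 + 167**2 + 119*167))/(215 + 23617) = (42074 + (-1716 + 27889 + 19873))/23832 = (42074 + 46046)*(1/23832) = 88120*(1/23832) = 11015/2979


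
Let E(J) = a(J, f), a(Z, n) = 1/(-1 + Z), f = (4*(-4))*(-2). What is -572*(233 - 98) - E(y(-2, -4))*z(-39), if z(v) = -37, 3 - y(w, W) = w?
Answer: -308843/4 ≈ -77211.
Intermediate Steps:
f = 32 (f = -16*(-2) = 32)
y(w, W) = 3 - w
E(J) = 1/(-1 + J)
-572*(233 - 98) - E(y(-2, -4))*z(-39) = -572*(233 - 98) - (-37)/(-1 + (3 - 1*(-2))) = -572*135 - (-37)/(-1 + (3 + 2)) = -77220 - (-37)/(-1 + 5) = -77220 - (-37)/4 = -77220 - 1*(-37/4) = -77220 + 37/4 = -308843/4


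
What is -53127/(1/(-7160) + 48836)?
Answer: -42265480/38851751 ≈ -1.0879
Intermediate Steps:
-53127/(1/(-7160) + 48836) = -53127/(-1/7160 + 48836) = -53127/349665759/7160 = -53127*7160/349665759 = -42265480/38851751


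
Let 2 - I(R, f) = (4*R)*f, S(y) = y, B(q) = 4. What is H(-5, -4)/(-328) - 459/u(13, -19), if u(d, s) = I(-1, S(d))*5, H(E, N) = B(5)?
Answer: -351/205 ≈ -1.7122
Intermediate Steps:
H(E, N) = 4
I(R, f) = 2 - 4*R*f
u(d, s) = 10 + 20*d (u(d, s) = (2 - 4*(-1)*d)*5 = (2 + 4*d)*5 = 10 + 20*d)
H(-5, -4)/(-328) - 459/u(13, -19) = 4/(-328) - 459/(10 + 20*13) = 4*(-1/328) - 459/(10 + 260) = -1/82 - 459/270 = -1/82 - 459*1/270 = -1/82 - 17/10 = -351/205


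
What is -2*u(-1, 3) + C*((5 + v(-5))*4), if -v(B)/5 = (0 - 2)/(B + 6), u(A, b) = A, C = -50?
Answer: -2998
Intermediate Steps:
v(B) = 10/(6 + B) (v(B) = -5*(0 - 2)/(B + 6) = -(-10)/(6 + B) = 10/(6 + B))
-2*u(-1, 3) + C*((5 + v(-5))*4) = -2*(-1) - 50*(5 + 10/(6 - 5))*4 = 2 - 50*(5 + 10/1)*4 = 2 - 50*(5 + 10*1)*4 = 2 - 50*(5 + 10)*4 = 2 - 750*4 = 2 - 50*60 = 2 - 3000 = -2998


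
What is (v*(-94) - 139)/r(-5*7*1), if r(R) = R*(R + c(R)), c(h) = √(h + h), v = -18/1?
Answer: 1553/1295 + 1553*I*√70/45325 ≈ 1.1992 + 0.28667*I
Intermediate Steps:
v = -18 (v = -18*1 = -18)
c(h) = √2*√h (c(h) = √(2*h) = √2*√h)
r(R) = R*(R + √2*√R)
(v*(-94) - 139)/r(-5*7*1) = (-18*(-94) - 139)/(((-5*7*1)*(-5*7*1 + √2*√(-5*7*1)))) = (1692 - 139)/(((-35*1)*(-35*1 + √2*√(-35*1)))) = 1553/((-35*(-35 + √2*√(-35)))) = 1553/((-35*(-35 + √2*(I*√35)))) = 1553/((-35*(-35 + I*√70))) = 1553/(1225 - 35*I*√70)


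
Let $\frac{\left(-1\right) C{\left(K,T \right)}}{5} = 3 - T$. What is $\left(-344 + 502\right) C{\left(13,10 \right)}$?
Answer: $5530$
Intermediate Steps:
$C{\left(K,T \right)} = -15 + 5 T$ ($C{\left(K,T \right)} = - 5 \left(3 - T\right) = -15 + 5 T$)
$\left(-344 + 502\right) C{\left(13,10 \right)} = \left(-344 + 502\right) \left(-15 + 5 \cdot 10\right) = 158 \left(-15 + 50\right) = 158 \cdot 35 = 5530$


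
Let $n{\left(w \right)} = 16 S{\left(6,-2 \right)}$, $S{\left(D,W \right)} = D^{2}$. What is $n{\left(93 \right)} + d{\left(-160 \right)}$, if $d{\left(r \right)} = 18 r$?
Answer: $-2304$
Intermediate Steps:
$n{\left(w \right)} = 576$ ($n{\left(w \right)} = 16 \cdot 6^{2} = 16 \cdot 36 = 576$)
$n{\left(93 \right)} + d{\left(-160 \right)} = 576 + 18 \left(-160\right) = 576 - 2880 = -2304$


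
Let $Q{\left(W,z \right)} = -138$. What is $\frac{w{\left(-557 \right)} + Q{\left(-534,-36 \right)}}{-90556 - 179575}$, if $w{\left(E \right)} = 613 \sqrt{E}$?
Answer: $\frac{138}{270131} - \frac{613 i \sqrt{557}}{270131} \approx 0.00051086 - 0.053557 i$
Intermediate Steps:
$\frac{w{\left(-557 \right)} + Q{\left(-534,-36 \right)}}{-90556 - 179575} = \frac{613 \sqrt{-557} - 138}{-90556 - 179575} = \frac{613 i \sqrt{557} - 138}{-270131} = \left(613 i \sqrt{557} - 138\right) \left(- \frac{1}{270131}\right) = \left(-138 + 613 i \sqrt{557}\right) \left(- \frac{1}{270131}\right) = \frac{138}{270131} - \frac{613 i \sqrt{557}}{270131}$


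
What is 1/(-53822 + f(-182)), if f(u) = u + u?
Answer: -1/54186 ≈ -1.8455e-5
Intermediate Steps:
f(u) = 2*u
1/(-53822 + f(-182)) = 1/(-53822 + 2*(-182)) = 1/(-53822 - 364) = 1/(-54186) = -1/54186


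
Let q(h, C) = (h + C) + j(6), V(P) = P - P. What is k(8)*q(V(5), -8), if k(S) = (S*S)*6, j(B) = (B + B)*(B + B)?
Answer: 52224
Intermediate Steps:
V(P) = 0
j(B) = 4*B² (j(B) = (2*B)*(2*B) = 4*B²)
k(S) = 6*S² (k(S) = S²*6 = 6*S²)
q(h, C) = 144 + C + h (q(h, C) = (h + C) + 4*6² = (C + h) + 4*36 = (C + h) + 144 = 144 + C + h)
k(8)*q(V(5), -8) = (6*8²)*(144 - 8 + 0) = (6*64)*136 = 384*136 = 52224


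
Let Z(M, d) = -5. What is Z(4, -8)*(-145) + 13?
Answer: 738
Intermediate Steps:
Z(4, -8)*(-145) + 13 = -5*(-145) + 13 = 725 + 13 = 738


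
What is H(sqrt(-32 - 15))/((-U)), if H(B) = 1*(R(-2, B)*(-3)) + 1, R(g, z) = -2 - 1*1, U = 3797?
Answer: -10/3797 ≈ -0.0026337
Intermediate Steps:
R(g, z) = -3 (R(g, z) = -2 - 1 = -3)
H(B) = 10 (H(B) = 1*(-3*(-3)) + 1 = 1*9 + 1 = 9 + 1 = 10)
H(sqrt(-32 - 15))/((-U)) = 10/((-1*3797)) = 10/(-3797) = 10*(-1/3797) = -10/3797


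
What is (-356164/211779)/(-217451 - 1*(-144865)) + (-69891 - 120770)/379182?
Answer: -488457026799781/971476322649318 ≈ -0.50280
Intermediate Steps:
(-356164/211779)/(-217451 - 1*(-144865)) + (-69891 - 120770)/379182 = (-356164*1/211779)/(-217451 + 144865) - 190661*1/379182 = -356164/211779/(-72586) - 190661/379182 = -356164/211779*(-1/72586) - 190661/379182 = 178082/7686095247 - 190661/379182 = -488457026799781/971476322649318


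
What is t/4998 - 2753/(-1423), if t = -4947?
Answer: 131763/139454 ≈ 0.94485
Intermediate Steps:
t/4998 - 2753/(-1423) = -4947/4998 - 2753/(-1423) = -4947*1/4998 - 2753*(-1/1423) = -97/98 + 2753/1423 = 131763/139454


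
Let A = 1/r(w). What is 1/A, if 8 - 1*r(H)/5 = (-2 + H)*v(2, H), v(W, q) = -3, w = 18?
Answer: 280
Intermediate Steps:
r(H) = 10 + 15*H (r(H) = 40 - 5*(-2 + H)*(-3) = 40 - 5*(6 - 3*H) = 40 + (-30 + 15*H) = 10 + 15*H)
A = 1/280 (A = 1/(10 + 15*18) = 1/(10 + 270) = 1/280 ≈ 0.0035714)
1/A = 1/(1/280) = 280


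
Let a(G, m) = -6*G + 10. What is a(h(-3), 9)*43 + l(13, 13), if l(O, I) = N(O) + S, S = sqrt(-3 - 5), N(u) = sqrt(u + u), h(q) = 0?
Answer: 430 + sqrt(26) + 2*I*sqrt(2) ≈ 435.1 + 2.8284*I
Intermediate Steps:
N(u) = sqrt(2)*sqrt(u) (N(u) = sqrt(2*u) = sqrt(2)*sqrt(u))
a(G, m) = 10 - 6*G
S = 2*I*sqrt(2) (S = sqrt(-8) = 2*I*sqrt(2) ≈ 2.8284*I)
l(O, I) = sqrt(2)*sqrt(O) + 2*I*sqrt(2)
a(h(-3), 9)*43 + l(13, 13) = (10 - 6*0)*43 + sqrt(2)*(sqrt(13) + 2*I) = (10 + 0)*43 + sqrt(2)*(sqrt(13) + 2*I) = 10*43 + sqrt(2)*(sqrt(13) + 2*I) = 430 + sqrt(2)*(sqrt(13) + 2*I)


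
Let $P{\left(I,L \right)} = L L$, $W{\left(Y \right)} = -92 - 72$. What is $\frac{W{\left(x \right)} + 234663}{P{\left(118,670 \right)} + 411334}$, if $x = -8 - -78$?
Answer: $\frac{234499}{860234} \approx 0.2726$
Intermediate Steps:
$x = 70$ ($x = -8 + 78 = 70$)
$W{\left(Y \right)} = -164$
$P{\left(I,L \right)} = L^{2}$
$\frac{W{\left(x \right)} + 234663}{P{\left(118,670 \right)} + 411334} = \frac{-164 + 234663}{670^{2} + 411334} = \frac{234499}{448900 + 411334} = \frac{234499}{860234}$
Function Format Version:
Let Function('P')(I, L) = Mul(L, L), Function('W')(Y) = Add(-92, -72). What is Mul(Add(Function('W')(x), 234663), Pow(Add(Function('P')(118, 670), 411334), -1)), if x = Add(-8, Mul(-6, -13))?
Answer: Rational(234499, 860234) ≈ 0.27260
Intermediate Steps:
x = 70 (x = Add(-8, 78) = 70)
Function('W')(Y) = -164
Function('P')(I, L) = Pow(L, 2)
Mul(Add(Function('W')(x), 234663), Pow(Add(Function('P')(118, 670), 411334), -1)) = Mul(Add(-164, 234663), Pow(Add(Pow(670, 2), 411334), -1)) = Mul(234499, Pow(Add(448900, 411334), -1)) = Mul(234499, Pow(860234, -1)) = Mul(234499, Rational(1, 860234)) = Rational(234499, 860234)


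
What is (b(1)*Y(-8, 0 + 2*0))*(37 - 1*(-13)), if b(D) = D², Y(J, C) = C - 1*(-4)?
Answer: 200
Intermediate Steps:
Y(J, C) = 4 + C (Y(J, C) = C + 4 = 4 + C)
(b(1)*Y(-8, 0 + 2*0))*(37 - 1*(-13)) = (1²*(4 + (0 + 2*0)))*(37 - 1*(-13)) = (1*(4 + (0 + 0)))*(37 + 13) = (1*(4 + 0))*50 = (1*4)*50 = 4*50 = 200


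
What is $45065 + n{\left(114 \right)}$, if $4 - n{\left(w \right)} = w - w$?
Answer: $45069$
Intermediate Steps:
$n{\left(w \right)} = 4$ ($n{\left(w \right)} = 4 - \left(w - w\right) = 4 - 0 = 4 + 0 = 4$)
$45065 + n{\left(114 \right)} = 45065 + 4 = 45069$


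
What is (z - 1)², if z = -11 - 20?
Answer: 1024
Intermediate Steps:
z = -31
(z - 1)² = (-31 - 1)² = (-32)² = 1024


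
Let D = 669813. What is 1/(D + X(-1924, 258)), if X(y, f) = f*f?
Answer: 1/736377 ≈ 1.3580e-6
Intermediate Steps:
X(y, f) = f**2
1/(D + X(-1924, 258)) = 1/(669813 + 258**2) = 1/(669813 + 66564) = 1/736377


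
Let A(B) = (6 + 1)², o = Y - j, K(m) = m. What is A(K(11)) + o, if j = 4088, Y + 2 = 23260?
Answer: 19219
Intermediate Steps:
Y = 23258 (Y = -2 + 23260 = 23258)
o = 19170 (o = 23258 - 1*4088 = 23258 - 4088 = 19170)
A(B) = 49 (A(B) = 7² = 49)
A(K(11)) + o = 49 + 19170 = 19219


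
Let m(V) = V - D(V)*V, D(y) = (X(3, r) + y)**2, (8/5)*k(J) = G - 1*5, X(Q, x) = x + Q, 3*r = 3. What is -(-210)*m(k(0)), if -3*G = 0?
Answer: -39375/256 ≈ -153.81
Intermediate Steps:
r = 1 (r = (1/3)*3 = 1)
X(Q, x) = Q + x
G = 0 (G = -1/3*0 = 0)
k(J) = -25/8 (k(J) = 5*(0 - 1*5)/8 = 5*(0 - 5)/8 = (5/8)*(-5) = -25/8)
D(y) = (4 + y)**2 (D(y) = ((3 + 1) + y)**2 = (4 + y)**2)
m(V) = V - V*(4 + V)**2 (m(V) = V - (4 + V)**2*V = V - V*(4 + V)**2)
-(-210)*m(k(0)) = -(-210)*(-25/8 - 1*(-25/8)*(4 - 25/8)**2) = -(-210)*(-25/8 - 1*(-25/8)*(7/8)**2) = -(-210)*(-25/8 - 1*(-25/8)*49/64) = -(-210)*(-25/8 + 1225/512) = -(-210)*(-375)/512 = -210*375/512 = -39375/256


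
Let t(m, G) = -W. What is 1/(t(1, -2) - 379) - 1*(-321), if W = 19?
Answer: 127757/398 ≈ 321.00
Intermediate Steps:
t(m, G) = -19 (t(m, G) = -1*19 = -19)
1/(t(1, -2) - 379) - 1*(-321) = 1/(-19 - 379) - 1*(-321) = 1/(-398) + 321 = -1/398 + 321 = 127757/398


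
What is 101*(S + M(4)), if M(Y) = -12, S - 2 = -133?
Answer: -14443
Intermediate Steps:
S = -131 (S = 2 - 133 = -131)
101*(S + M(4)) = 101*(-131 - 12) = 101*(-143) = -14443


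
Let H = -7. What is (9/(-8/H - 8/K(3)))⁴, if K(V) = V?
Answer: 1275989841/1048576 ≈ 1216.9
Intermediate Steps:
(9/(-8/H - 8/K(3)))⁴ = (9/(-8/(-7) - 8/3))⁴ = (9/(-8*(-⅐) - 8*⅓))⁴ = (9/(8/7 - 8/3))⁴ = (9/(-32/21))⁴ = (9*(-21/32))⁴ = (-189/32)⁴ = 1275989841/1048576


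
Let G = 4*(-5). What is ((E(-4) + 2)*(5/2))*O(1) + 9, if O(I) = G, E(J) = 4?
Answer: -291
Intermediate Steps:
G = -20
O(I) = -20
((E(-4) + 2)*(5/2))*O(1) + 9 = ((4 + 2)*(5/2))*(-20) + 9 = (6*(5*(½)))*(-20) + 9 = (6*(5/2))*(-20) + 9 = 15*(-20) + 9 = -300 + 9 = -291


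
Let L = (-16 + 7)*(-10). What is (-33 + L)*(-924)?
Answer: -52668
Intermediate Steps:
L = 90 (L = -9*(-10) = 90)
(-33 + L)*(-924) = (-33 + 90)*(-924) = 57*(-924) = -52668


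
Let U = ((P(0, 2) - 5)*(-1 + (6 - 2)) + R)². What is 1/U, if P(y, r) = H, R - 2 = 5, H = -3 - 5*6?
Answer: 1/11449 ≈ 8.7344e-5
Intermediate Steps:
H = -33 (H = -3 - 30 = -33)
R = 7 (R = 2 + 5 = 7)
P(y, r) = -33
U = 11449 (U = ((-33 - 5)*(-1 + (6 - 2)) + 7)² = (-38*(-1 + 4) + 7)² = (-38*3 + 7)² = (-114 + 7)² = (-107)² = 11449)
1/U = 1/11449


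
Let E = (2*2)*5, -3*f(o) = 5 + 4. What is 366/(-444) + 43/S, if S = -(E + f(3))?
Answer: -4219/1258 ≈ -3.3537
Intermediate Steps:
f(o) = -3 (f(o) = -(5 + 4)/3 = -⅓*9 = -3)
E = 20 (E = 4*5 = 20)
S = -17 (S = -(20 - 3) = -1*17 = -17)
366/(-444) + 43/S = 366/(-444) + 43/(-17) = 366*(-1/444) + 43*(-1/17) = -61/74 - 43/17 = -4219/1258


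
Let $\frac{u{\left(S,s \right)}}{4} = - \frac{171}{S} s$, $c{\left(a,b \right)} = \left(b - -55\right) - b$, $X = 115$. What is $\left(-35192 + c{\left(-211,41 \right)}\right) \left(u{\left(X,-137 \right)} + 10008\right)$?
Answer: $- \frac{43732494036}{115} \approx -3.8028 \cdot 10^{8}$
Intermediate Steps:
$c{\left(a,b \right)} = 55$ ($c{\left(a,b \right)} = \left(b + 55\right) - b = \left(55 + b\right) - b = 55$)
$u{\left(S,s \right)} = - \frac{684 s}{S}$ ($u{\left(S,s \right)} = 4 - \frac{171}{S} s = 4 \left(- \frac{171 s}{S}\right) = - \frac{684 s}{S}$)
$\left(-35192 + c{\left(-211,41 \right)}\right) \left(u{\left(X,-137 \right)} + 10008\right) = \left(-35192 + 55\right) \left(\left(-684\right) \left(-137\right) \frac{1}{115} + 10008\right) = - 35137 \left(\left(-684\right) \left(-137\right) \frac{1}{115} + 10008\right) = - 35137 \left(\frac{93708}{115} + 10008\right) = \left(-35137\right) \frac{1244628}{115} = - \frac{43732494036}{115}$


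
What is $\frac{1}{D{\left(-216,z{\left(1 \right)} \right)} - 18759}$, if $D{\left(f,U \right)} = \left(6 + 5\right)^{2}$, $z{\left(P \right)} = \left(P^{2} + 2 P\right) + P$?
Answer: $- \frac{1}{18638} \approx -5.3654 \cdot 10^{-5}$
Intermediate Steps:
$z{\left(P \right)} = P^{2} + 3 P$
$D{\left(f,U \right)} = 121$ ($D{\left(f,U \right)} = 11^{2} = 121$)
$\frac{1}{D{\left(-216,z{\left(1 \right)} \right)} - 18759} = \frac{1}{121 - 18759} = \frac{1}{-18638} = - \frac{1}{18638}$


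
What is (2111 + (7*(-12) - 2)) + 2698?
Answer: 4723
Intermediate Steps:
(2111 + (7*(-12) - 2)) + 2698 = (2111 + (-84 - 2)) + 2698 = (2111 - 86) + 2698 = 2025 + 2698 = 4723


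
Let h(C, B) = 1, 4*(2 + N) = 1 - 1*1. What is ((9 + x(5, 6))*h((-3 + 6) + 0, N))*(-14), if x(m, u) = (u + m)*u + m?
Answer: -1120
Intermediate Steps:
N = -2 (N = -2 + (1 - 1*1)/4 = -2 + (1 - 1)/4 = -2 + (¼)*0 = -2 + 0 = -2)
x(m, u) = m + u*(m + u) (x(m, u) = (m + u)*u + m = u*(m + u) + m = m + u*(m + u))
((9 + x(5, 6))*h((-3 + 6) + 0, N))*(-14) = ((9 + (5 + 6² + 5*6))*1)*(-14) = ((9 + (5 + 36 + 30))*1)*(-14) = ((9 + 71)*1)*(-14) = (80*1)*(-14) = 80*(-14) = -1120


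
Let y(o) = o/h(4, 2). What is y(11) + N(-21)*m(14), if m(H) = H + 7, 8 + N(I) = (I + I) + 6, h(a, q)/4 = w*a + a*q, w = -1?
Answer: -14773/16 ≈ -923.31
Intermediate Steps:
h(a, q) = -4*a + 4*a*q (h(a, q) = 4*(-a + a*q) = -4*a + 4*a*q)
N(I) = -2 + 2*I (N(I) = -8 + ((I + I) + 6) = -8 + (2*I + 6) = -8 + (6 + 2*I) = -2 + 2*I)
y(o) = o/16 (y(o) = o/((4*4*(-1 + 2))) = o/((4*4*1)) = o/16)
m(H) = 7 + H
y(11) + N(-21)*m(14) = (1/16)*11 + (-2 + 2*(-21))*(7 + 14) = 11/16 + (-2 - 42)*21 = 11/16 - 44*21 = 11/16 - 924 = -14773/16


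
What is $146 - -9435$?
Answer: $9581$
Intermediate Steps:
$146 - -9435 = 146 + 9435 = 9581$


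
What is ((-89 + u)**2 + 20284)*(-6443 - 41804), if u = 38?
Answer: -1104132595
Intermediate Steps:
((-89 + u)**2 + 20284)*(-6443 - 41804) = ((-89 + 38)**2 + 20284)*(-6443 - 41804) = ((-51)**2 + 20284)*(-48247) = (2601 + 20284)*(-48247) = 22885*(-48247) = -1104132595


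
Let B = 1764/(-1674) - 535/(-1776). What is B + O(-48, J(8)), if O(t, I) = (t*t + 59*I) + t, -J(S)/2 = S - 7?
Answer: 117668297/55056 ≈ 2137.2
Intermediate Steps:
J(S) = 14 - 2*S (J(S) = -2*(S - 7) = -2*(-7 + S) = 14 - 2*S)
O(t, I) = t + t**2 + 59*I (O(t, I) = (t**2 + 59*I) + t = t + t**2 + 59*I)
B = -41431/55056 (B = 1764*(-1/1674) - 535*(-1/1776) = -98/93 + 535/1776 = -41431/55056 ≈ -0.75252)
B + O(-48, J(8)) = -41431/55056 + (-48 + (-48)**2 + 59*(14 - 2*8)) = -41431/55056 + (-48 + 2304 + 59*(14 - 16)) = -41431/55056 + (-48 + 2304 + 59*(-2)) = -41431/55056 + (-48 + 2304 - 118) = -41431/55056 + 2138 = 117668297/55056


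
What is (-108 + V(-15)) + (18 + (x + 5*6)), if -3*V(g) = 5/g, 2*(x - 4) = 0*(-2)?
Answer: -503/9 ≈ -55.889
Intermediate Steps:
x = 4 (x = 4 + (0*(-2))/2 = 4 + (½)*0 = 4 + 0 = 4)
V(g) = -5/(3*g)
(-108 + V(-15)) + (18 + (x + 5*6)) = (-108 - 5/3/(-15)) + (18 + (4 + 5*6)) = (-108 - 5/3*(-1/15)) + (18 + (4 + 30)) = (-108 + ⅑) + (18 + 34) = -971/9 + 52 = -503/9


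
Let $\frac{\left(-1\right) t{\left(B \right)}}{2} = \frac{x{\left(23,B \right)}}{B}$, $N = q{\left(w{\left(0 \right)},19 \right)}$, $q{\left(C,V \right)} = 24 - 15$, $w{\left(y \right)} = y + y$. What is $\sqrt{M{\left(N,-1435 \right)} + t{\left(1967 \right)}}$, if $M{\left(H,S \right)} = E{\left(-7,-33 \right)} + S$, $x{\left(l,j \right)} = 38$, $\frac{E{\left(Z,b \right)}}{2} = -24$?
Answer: $\frac{i \sqrt{5738008479}}{1967} \approx 38.51 i$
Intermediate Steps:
$E{\left(Z,b \right)} = -48$ ($E{\left(Z,b \right)} = 2 \left(-24\right) = -48$)
$w{\left(y \right)} = 2 y$
$q{\left(C,V \right)} = 9$ ($q{\left(C,V \right)} = 24 - 15 = 9$)
$N = 9$
$t{\left(B \right)} = - \frac{76}{B}$ ($t{\left(B \right)} = - 2 \frac{38}{B} = - \frac{76}{B}$)
$M{\left(H,S \right)} = -48 + S$
$\sqrt{M{\left(N,-1435 \right)} + t{\left(1967 \right)}} = \sqrt{\left(-48 - 1435\right) - \frac{76}{1967}} = \sqrt{-1483 - \frac{76}{1967}} = \sqrt{- \frac{2917137}{1967}} = \frac{i \sqrt{5738008479}}{1967}$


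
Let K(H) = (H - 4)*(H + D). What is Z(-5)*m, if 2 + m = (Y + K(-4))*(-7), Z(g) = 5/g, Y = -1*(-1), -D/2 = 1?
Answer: 345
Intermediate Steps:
D = -2 (D = -2*1 = -2)
Y = 1
K(H) = (-4 + H)*(-2 + H) (K(H) = (H - 4)*(H - 2) = (-4 + H)*(-2 + H))
m = -345 (m = -2 + (1 + (8 + (-4)² - 6*(-4)))*(-7) = -2 + (1 + (8 + 16 + 24))*(-7) = -2 + (1 + 48)*(-7) = -2 + 49*(-7) = -2 - 343 = -345)
Z(-5)*m = (5/(-5))*(-345) = (5*(-⅕))*(-345) = -1*(-345) = 345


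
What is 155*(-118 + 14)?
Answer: -16120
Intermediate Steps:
155*(-118 + 14) = 155*(-104) = -16120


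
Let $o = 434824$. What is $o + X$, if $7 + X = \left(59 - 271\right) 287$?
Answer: $373973$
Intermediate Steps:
$X = -60851$ ($X = -7 + \left(59 - 271\right) 287 = -7 - 60844 = -60851$)
$o + X = 434824 - 60851 = 373973$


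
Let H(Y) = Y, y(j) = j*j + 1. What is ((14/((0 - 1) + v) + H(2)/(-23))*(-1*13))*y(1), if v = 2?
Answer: -8320/23 ≈ -361.74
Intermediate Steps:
y(j) = 1 + j² (y(j) = j² + 1 = 1 + j²)
((14/((0 - 1) + v) + H(2)/(-23))*(-1*13))*y(1) = ((14/((0 - 1) + 2) + 2/(-23))*(-1*13))*(1 + 1²) = ((14/(-1 + 2) + 2*(-1/23))*(-13))*(1 + 1) = ((14/1 - 2/23)*(-13))*2 = ((14*1 - 2/23)*(-13))*2 = ((14 - 2/23)*(-13))*2 = ((320/23)*(-13))*2 = -4160/23*2 = -8320/23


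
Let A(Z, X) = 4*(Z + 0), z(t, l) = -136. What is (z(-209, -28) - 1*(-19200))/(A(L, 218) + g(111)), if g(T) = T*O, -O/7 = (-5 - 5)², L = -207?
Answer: -2383/9816 ≈ -0.24277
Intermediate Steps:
A(Z, X) = 4*Z
O = -700 (O = -7*(-5 - 5)² = -7*(-10)² = -7*100 = -700)
g(T) = -700*T (g(T) = T*(-700) = -700*T)
(z(-209, -28) - 1*(-19200))/(A(L, 218) + g(111)) = (-136 - 1*(-19200))/(4*(-207) - 700*111) = (-136 + 19200)/(-828 - 77700) = 19064/(-78528) = 19064*(-1/78528) = -2383/9816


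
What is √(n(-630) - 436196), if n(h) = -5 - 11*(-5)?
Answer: I*√436146 ≈ 660.41*I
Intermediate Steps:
n(h) = 50 (n(h) = -5 + 55 = 50)
√(n(-630) - 436196) = √(50 - 436196) = √(-436146) = I*√436146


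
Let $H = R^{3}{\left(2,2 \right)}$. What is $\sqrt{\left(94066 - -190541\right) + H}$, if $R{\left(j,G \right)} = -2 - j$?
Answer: $7 \sqrt{5807} \approx 533.43$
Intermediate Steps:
$H = -64$ ($H = \left(-2 - 2\right)^{3} = \left(-4\right)^{3} = -64$)
$\sqrt{\left(94066 - -190541\right) + H} = \sqrt{\left(94066 - -190541\right) - 64} = \sqrt{\left(94066 + 190541\right) - 64} = \sqrt{284607 - 64} = \sqrt{284543} = 7 \sqrt{5807}$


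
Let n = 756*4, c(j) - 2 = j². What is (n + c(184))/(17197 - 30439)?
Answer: -6147/2207 ≈ -2.7852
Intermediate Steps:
c(j) = 2 + j²
n = 3024
(n + c(184))/(17197 - 30439) = (3024 + (2 + 184²))/(17197 - 30439) = (3024 + (2 + 33856))/(-13242) = (3024 + 33858)*(-1/13242) = 36882*(-1/13242) = -6147/2207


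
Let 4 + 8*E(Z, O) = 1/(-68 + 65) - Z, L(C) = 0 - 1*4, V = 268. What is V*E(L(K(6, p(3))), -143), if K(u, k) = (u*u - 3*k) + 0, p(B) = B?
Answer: -67/6 ≈ -11.167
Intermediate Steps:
K(u, k) = u**2 - 3*k (K(u, k) = (u**2 - 3*k) + 0 = u**2 - 3*k)
L(C) = -4 (L(C) = 0 - 4 = -4)
E(Z, O) = -13/24 - Z/8 (E(Z, O) = -1/2 + (1/(-68 + 65) - Z)/8 = -1/2 + (1/(-3) - Z)/8 = -1/2 + (-1/3 - Z)/8 = -1/2 + (-1/24 - Z/8) = -13/24 - Z/8)
V*E(L(K(6, p(3))), -143) = 268*(-13/24 - 1/8*(-4)) = 268*(-13/24 + 1/2) = 268*(-1/24) = -67/6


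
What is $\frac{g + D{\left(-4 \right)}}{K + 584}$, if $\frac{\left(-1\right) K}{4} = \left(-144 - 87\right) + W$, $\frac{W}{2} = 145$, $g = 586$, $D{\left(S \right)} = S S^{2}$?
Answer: $\frac{3}{2} \approx 1.5$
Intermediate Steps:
$D{\left(S \right)} = S^{3}$
$W = 290$ ($W = 2 \cdot 145 = 290$)
$K = -236$ ($K = - 4 \left(\left(-144 - 87\right) + 290\right) = - 4 \left(-231 + 290\right) = \left(-4\right) 59 = -236$)
$\frac{g + D{\left(-4 \right)}}{K + 584} = \frac{586 + \left(-4\right)^{3}}{-236 + 584} = \frac{586 - 64}{348} = \frac{1}{348} \cdot 522 = \frac{3}{2}$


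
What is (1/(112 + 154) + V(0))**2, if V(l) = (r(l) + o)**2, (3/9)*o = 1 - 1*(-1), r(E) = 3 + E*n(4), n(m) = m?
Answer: 464273209/70756 ≈ 6561.6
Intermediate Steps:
r(E) = 3 + 4*E (r(E) = 3 + E*4 = 3 + 4*E)
o = 6 (o = 3*(1 - 1*(-1)) = 3*(1 + 1) = 3*2 = 6)
V(l) = (9 + 4*l)**2 (V(l) = ((3 + 4*l) + 6)**2 = (9 + 4*l)**2)
(1/(112 + 154) + V(0))**2 = (1/(112 + 154) + (9 + 4*0)**2)**2 = (1/266 + (9 + 0)**2)**2 = (1/266 + 9**2)**2 = (1/266 + 81)**2 = (21547/266)**2 = 464273209/70756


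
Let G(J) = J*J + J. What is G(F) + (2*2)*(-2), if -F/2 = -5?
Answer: 102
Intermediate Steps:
F = 10 (F = -2*(-5) = 10)
G(J) = J + J**2 (G(J) = J**2 + J = J + J**2)
G(F) + (2*2)*(-2) = 10*(1 + 10) + (2*2)*(-2) = 10*11 + 4*(-2) = 110 - 8 = 102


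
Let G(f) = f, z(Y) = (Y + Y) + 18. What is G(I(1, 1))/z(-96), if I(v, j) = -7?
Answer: 7/174 ≈ 0.040230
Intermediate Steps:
z(Y) = 18 + 2*Y (z(Y) = 2*Y + 18 = 18 + 2*Y)
G(I(1, 1))/z(-96) = -7/(18 + 2*(-96)) = -7/(18 - 192) = -7/(-174) = -7*(-1/174) = 7/174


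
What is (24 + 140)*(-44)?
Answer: -7216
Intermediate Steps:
(24 + 140)*(-44) = 164*(-44) = -7216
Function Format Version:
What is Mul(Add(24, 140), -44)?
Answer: -7216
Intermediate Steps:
Mul(Add(24, 140), -44) = Mul(164, -44) = -7216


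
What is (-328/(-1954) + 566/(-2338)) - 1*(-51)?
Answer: 58162988/1142113 ≈ 50.926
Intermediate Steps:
(-328/(-1954) + 566/(-2338)) - 1*(-51) = (-328*(-1/1954) + 566*(-1/2338)) + 51 = (164/977 - 283/1169) + 51 = -84775/1142113 + 51 = 58162988/1142113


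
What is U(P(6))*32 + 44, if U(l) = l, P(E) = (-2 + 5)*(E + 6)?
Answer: 1196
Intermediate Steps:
P(E) = 18 + 3*E (P(E) = 3*(6 + E) = 18 + 3*E)
U(P(6))*32 + 44 = (18 + 3*6)*32 + 44 = (18 + 18)*32 + 44 = 36*32 + 44 = 1152 + 44 = 1196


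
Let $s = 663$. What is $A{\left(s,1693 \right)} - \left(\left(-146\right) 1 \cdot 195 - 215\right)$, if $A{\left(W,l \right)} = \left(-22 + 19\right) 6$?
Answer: $28667$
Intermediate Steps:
$A{\left(W,l \right)} = -18$ ($A{\left(W,l \right)} = \left(-3\right) 6 = -18$)
$A{\left(s,1693 \right)} - \left(\left(-146\right) 1 \cdot 195 - 215\right) = -18 - \left(\left(-146\right) 1 \cdot 195 - 215\right) = -18 - \left(\left(-146\right) 195 - 215\right) = -18 - \left(-28470 - 215\right) = -18 - -28685 = -18 + 28685 = 28667$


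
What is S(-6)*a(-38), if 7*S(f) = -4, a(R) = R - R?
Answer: 0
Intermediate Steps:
a(R) = 0
S(f) = -4/7 (S(f) = (1/7)*(-4) = -4/7)
S(-6)*a(-38) = -4/7*0 = 0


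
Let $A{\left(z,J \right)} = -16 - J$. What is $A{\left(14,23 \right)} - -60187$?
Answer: $60148$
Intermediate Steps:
$A{\left(14,23 \right)} - -60187 = \left(-16 - 23\right) - -60187 = \left(-16 - 23\right) + 60187 = -39 + 60187 = 60148$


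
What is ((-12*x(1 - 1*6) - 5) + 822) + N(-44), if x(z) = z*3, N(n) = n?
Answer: 953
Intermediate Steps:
x(z) = 3*z
((-12*x(1 - 1*6) - 5) + 822) + N(-44) = ((-36*(1 - 1*6) - 5) + 822) - 44 = ((-36*(1 - 6) - 5) + 822) - 44 = ((-36*(-5) - 5) + 822) - 44 = ((-12*(-15) - 5) + 822) - 44 = ((180 - 5) + 822) - 44 = (175 + 822) - 44 = 997 - 44 = 953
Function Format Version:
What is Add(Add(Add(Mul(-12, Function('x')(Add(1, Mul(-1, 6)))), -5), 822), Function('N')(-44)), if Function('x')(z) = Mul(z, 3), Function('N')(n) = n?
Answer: 953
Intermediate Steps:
Function('x')(z) = Mul(3, z)
Add(Add(Add(Mul(-12, Function('x')(Add(1, Mul(-1, 6)))), -5), 822), Function('N')(-44)) = Add(Add(Add(Mul(-12, Mul(3, Add(1, Mul(-1, 6)))), -5), 822), -44) = Add(Add(Add(Mul(-12, Mul(3, Add(1, -6))), -5), 822), -44) = Add(Add(Add(Mul(-12, Mul(3, -5)), -5), 822), -44) = Add(Add(Add(Mul(-12, -15), -5), 822), -44) = Add(Add(Add(180, -5), 822), -44) = Add(Add(175, 822), -44) = Add(997, -44) = 953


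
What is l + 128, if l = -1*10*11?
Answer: 18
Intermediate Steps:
l = -110 (l = -10*11 = -110)
l + 128 = -110 + 128 = 18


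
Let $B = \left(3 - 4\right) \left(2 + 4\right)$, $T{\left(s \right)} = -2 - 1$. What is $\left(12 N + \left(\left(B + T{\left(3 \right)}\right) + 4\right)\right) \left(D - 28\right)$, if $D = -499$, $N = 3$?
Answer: $-16337$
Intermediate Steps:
$T{\left(s \right)} = -3$
$B = -6$ ($B = \left(-1\right) 6 = -6$)
$\left(12 N + \left(\left(B + T{\left(3 \right)}\right) + 4\right)\right) \left(D - 28\right) = \left(12 \cdot 3 + \left(\left(-6 - 3\right) + 4\right)\right) \left(-499 - 28\right) = \left(36 + \left(-9 + 4\right)\right) \left(-527\right) = \left(36 - 5\right) \left(-527\right) = 31 \left(-527\right) = -16337$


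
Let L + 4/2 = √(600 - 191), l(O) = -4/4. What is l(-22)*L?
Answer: 2 - √409 ≈ -18.224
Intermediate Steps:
l(O) = -1 (l(O) = -4*¼ = -1)
L = -2 + √409 (L = -2 + √(600 - 191) = -2 + √409 ≈ 18.224)
l(-22)*L = -(-2 + √409) = 2 - √409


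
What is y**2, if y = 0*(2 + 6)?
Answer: 0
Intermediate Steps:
y = 0 (y = 0*8 = 0)
y**2 = 0**2 = 0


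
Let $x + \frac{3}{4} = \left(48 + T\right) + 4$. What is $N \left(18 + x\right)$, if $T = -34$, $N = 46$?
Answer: $\frac{3243}{2} \approx 1621.5$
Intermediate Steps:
$x = \frac{69}{4}$ ($x = - \frac{3}{4} + \left(\left(48 - 34\right) + 4\right) = - \frac{3}{4} + \left(14 + 4\right) = - \frac{3}{4} + 18 = \frac{69}{4} \approx 17.25$)
$N \left(18 + x\right) = 46 \left(18 + \frac{69}{4}\right) = 46 \cdot \frac{141}{4} = \frac{3243}{2}$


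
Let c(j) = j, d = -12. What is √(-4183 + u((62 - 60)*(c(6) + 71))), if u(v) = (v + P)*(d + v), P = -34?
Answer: √12857 ≈ 113.39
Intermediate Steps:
u(v) = (-34 + v)*(-12 + v) (u(v) = (v - 34)*(-12 + v) = (-34 + v)*(-12 + v))
√(-4183 + u((62 - 60)*(c(6) + 71))) = √(-4183 + (408 + ((62 - 60)*(6 + 71))² - 46*(62 - 60)*(6 + 71))) = √(-4183 + (408 + (2*77)² - 92*77)) = √(-4183 + (408 + 154² - 46*154)) = √(-4183 + (408 + 23716 - 7084)) = √(-4183 + 17040) = √12857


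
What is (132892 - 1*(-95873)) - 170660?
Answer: 58105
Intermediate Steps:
(132892 - 1*(-95873)) - 170660 = (132892 + 95873) - 170660 = 228765 - 170660 = 58105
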